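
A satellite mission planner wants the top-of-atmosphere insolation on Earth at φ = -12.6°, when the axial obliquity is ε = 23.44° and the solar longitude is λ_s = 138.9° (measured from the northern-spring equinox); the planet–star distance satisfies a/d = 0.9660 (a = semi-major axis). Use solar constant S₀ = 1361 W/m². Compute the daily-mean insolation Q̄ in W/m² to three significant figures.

Solar declination: sin δ = sin ε · sin λ_s = sin 23.44° × sin 138.9° = 0.26150, so δ = +15.159°.
cos H₀ = −tan(-12.6°) tan(+15.159°) = 0.0606, H₀ = 1.5102 rad.
Bracket: H₀ sin φ sin δ + cos φ cos δ sin H₀ = 1.5102×-0.21814×0.26150 + 0.97592×0.96520×0.99816 = -0.086147 + 0.940225 = 0.854078.
Inverse-square distance factor (a/d)² = 0.9660² = 0.933156.
Q̄ = (S₀/π) × 0.933156 × [bracket] = (1361/π) × 0.933156 × 0.854078 = 345.3 W/m².

Q̄ ≈ 345 W/m²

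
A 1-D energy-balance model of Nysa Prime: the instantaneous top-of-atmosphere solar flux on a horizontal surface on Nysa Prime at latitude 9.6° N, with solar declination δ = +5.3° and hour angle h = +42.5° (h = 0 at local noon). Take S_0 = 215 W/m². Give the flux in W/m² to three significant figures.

cos θ_z = sin ϕ sin δ + cos ϕ cos δ cos h = 0.015405 + 0.723845 = 0.739250.
Flux = S_0 · cos θ_z = 215 × 0.739250 = 158.9 W/m².

159 W/m²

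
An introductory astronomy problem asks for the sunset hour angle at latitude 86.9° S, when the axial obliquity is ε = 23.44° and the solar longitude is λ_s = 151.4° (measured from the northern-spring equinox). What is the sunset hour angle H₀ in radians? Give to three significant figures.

H₀ = 0.00 rad

Solar declination: sin δ = sin ε · sin λ_s = sin 23.44° × sin 151.4° = 0.19042, so δ = +10.977°.
cos H₀ = −tan φ · tan δ = 3.5815 ≥ 1, so the Sun never rises (polar night) and H₀ = 0.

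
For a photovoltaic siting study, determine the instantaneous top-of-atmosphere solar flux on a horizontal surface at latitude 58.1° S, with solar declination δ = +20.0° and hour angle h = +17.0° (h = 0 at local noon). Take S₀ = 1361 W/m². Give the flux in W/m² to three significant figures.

cos θ_z = sin φ sin δ + cos φ cos δ cos h = -0.290365 + 0.474872 = 0.184507.
Flux = S₀ · cos θ_z = 1361 × 0.184507 = 251.1 W/m².

251 W/m²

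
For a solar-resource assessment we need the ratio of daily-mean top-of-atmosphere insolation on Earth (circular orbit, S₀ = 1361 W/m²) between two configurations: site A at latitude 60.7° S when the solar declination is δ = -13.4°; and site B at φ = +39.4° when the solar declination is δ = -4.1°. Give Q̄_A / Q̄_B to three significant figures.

— Configuration A (φ=-60.7°):
cos H₀ = −tan(-60.7°) tan(-13.400°) = -0.4245, H₀ = 2.0092 rad.
Bracket: H₀ sin φ sin δ + cos φ cos δ sin H₀ = 2.0092×-0.87207×-0.23175 + 0.48938×0.97278×0.90542 = 0.406064 + 0.431033 = 0.837097.
Q̄ = (S₀/π) × [bracket] = (1361/π) × 0.837097 = 362.65 W/m².
— Configuration B (φ=+39.4°):
cos H₀ = −tan(+39.4°) tan(-4.100°) = 0.0589, H₀ = 1.5119 rad.
Bracket: H₀ sin φ sin δ + cos φ cos δ sin H₀ = 1.5119×0.63473×-0.07150 + 0.77273×0.99744×0.99827 = -0.068615 + 0.769418 = 0.700803.
Q̄ = (S₀/π) × [bracket] = (1361/π) × 0.700803 = 303.60 W/m².
Ratio Q̄_A / Q̄_B = 362.65 / 303.60 = 1.194.

Q̄_A / Q̄_B ≈ 1.19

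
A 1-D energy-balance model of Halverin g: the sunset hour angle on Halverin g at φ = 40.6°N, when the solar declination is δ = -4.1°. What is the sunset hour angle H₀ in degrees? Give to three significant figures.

H₀ = 86.5°

cos H₀ = −tan φ · tan δ = −tan(+40.6°) × tan(-4.100°) = 0.0614, so H₀ = 1.5093 rad = 86.48°.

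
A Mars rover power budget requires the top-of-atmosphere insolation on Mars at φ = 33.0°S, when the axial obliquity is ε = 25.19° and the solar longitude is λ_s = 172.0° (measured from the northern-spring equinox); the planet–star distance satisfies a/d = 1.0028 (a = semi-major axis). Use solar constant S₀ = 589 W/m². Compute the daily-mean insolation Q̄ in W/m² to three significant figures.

Q̄ ≈ 148 W/m²

Solar declination: sin δ = sin ε · sin λ_s = sin 25.19° × sin 172.0° = 0.05924, so δ = +3.396°.
cos H₀ = −tan(-33.0°) tan(+3.396°) = 0.0385, H₀ = 1.5323 rad.
Bracket: H₀ sin φ sin δ + cos φ cos δ sin H₀ = 1.5323×-0.54464×0.05924 + 0.83867×0.99824×0.99926 = -0.049439 + 0.836574 = 0.787135.
Inverse-square distance factor (a/d)² = 1.0028² = 1.005608.
Q̄ = (S₀/π) × 1.005608 × [bracket] = (589/π) × 1.005608 × 0.787135 = 148.4 W/m².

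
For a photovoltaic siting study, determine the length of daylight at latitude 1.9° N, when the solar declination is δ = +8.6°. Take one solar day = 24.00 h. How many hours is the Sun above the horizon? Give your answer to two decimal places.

12.04 h

cos H₀ = −tan φ · tan δ = −tan(+1.9°) × tan(+8.600°) = -0.0050, so H₀ = 1.5758 rad = 90.29°.
Daylight = 2H₀/(2π) × 24.00 h = (1.5758/π) × 24.00 = 12.04 h.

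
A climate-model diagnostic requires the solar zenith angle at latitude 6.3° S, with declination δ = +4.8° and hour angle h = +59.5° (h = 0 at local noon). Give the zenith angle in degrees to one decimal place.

θ_z = 60.4°

cos θ_z = sin φ sin δ + cos φ cos δ cos h = -0.009182 + 0.502704 = 0.493522.
θ_z = arccos(0.493522) = 60.4°.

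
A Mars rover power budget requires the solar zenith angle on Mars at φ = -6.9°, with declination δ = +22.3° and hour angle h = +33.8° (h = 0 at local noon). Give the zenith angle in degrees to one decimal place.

θ_z = 44.1°

cos θ_z = sin φ sin δ + cos φ cos δ cos h = -0.045587 + 0.763266 = 0.717679.
θ_z = arccos(0.717679) = 44.1°.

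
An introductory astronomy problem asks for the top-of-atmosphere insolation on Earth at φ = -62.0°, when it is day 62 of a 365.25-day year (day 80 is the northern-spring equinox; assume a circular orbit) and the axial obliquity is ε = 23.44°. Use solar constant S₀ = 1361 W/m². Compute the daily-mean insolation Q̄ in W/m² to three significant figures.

Q̄ ≈ 280 W/m²

Solar longitude: λ_s = 360° × (62 − 80)/365.25 = -17.741°, i.e. -17.741° + 360° = 342.259°.
sin δ = sin 23.44° × sin 342.259° = -0.12121, so δ = -6.962°.
cos H₀ = −tan(-62.0°) tan(-6.962°) = -0.2297, H₀ = 1.8025 rad.
Bracket: H₀ sin φ sin δ + cos φ cos δ sin H₀ = 1.8025×-0.88295×-0.12121 + 0.46947×0.99263×0.97327 = 0.192908 + 0.453554 = 0.646462.
Q̄ = (S₀/π) × [bracket] = (1361/π) × 0.646462 = 280.1 W/m².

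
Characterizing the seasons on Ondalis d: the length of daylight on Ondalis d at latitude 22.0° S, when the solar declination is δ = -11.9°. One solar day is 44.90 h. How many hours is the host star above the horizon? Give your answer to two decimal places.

23.67 h

cos H₀ = −tan φ · tan δ = −tan(-22.0°) × tan(-11.900°) = -0.0851, so H₀ = 1.6560 rad = 94.88°.
Daylight = 2H₀/(2π) × 44.90 h = (1.6560/π) × 44.90 = 23.67 h.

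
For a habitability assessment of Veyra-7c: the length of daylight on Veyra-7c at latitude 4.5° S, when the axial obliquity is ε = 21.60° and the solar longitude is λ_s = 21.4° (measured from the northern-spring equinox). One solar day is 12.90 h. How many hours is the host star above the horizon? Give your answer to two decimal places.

Solar declination: sin δ = sin ε · sin λ_s = sin 21.60° × sin 21.4° = 0.13432, so δ = +7.719°.
cos H₀ = −tan φ · tan δ = −tan(-4.5°) × tan(+7.719°) = 0.0107, so H₀ = 1.5601 rad = 89.39°.
Daylight = 2H₀/(2π) × 12.90 h = (1.5601/π) × 12.90 = 6.41 h.

6.41 h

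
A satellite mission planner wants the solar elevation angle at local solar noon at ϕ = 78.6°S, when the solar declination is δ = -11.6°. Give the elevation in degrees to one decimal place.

At local noon the hour angle is zero, so the zenith angle equals |ϕ − δ| = |-78.6° − (-11.600°)| = 67.000°.
Elevation = 90° − 67.000° = 23.0°.

23.0°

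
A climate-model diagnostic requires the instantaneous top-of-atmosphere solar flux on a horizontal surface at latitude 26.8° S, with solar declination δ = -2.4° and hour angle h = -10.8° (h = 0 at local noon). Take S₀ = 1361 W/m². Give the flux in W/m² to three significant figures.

cos θ_z = sin φ sin δ + cos φ cos δ cos h = 0.018881 + 0.876007 = 0.894888.
Flux = S₀ · cos θ_z = 1361 × 0.894888 = 1218 W/m².

1.22e+03 W/m²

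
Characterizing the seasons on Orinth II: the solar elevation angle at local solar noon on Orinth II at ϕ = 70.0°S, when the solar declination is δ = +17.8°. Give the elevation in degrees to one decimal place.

At local noon the hour angle is zero, so the zenith angle equals |ϕ − δ| = |-70.0° − (+17.800°)| = 87.800°.
Elevation = 90° − 87.800° = 2.2°.

2.2°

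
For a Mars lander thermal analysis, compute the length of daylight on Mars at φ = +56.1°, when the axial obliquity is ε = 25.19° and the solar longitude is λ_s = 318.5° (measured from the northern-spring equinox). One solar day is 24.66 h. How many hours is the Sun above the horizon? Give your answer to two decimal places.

8.78 h

Solar declination: sin δ = sin ε · sin λ_s = sin 25.19° × sin 318.5° = -0.28203, so δ = -16.381°.
cos H₀ = −tan φ · tan δ = −tan(+56.1°) × tan(-16.381°) = 0.4375, so H₀ = 1.1180 rad = 64.06°.
Daylight = 2H₀/(2π) × 24.66 h = (1.1180/π) × 24.66 = 8.78 h.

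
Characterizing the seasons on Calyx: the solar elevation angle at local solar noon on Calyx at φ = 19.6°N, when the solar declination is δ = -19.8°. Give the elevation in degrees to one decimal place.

At local noon the hour angle is zero, so the zenith angle equals |φ − δ| = |+19.6° − (-19.800°)| = 39.400°.
Elevation = 90° − 39.400° = 50.6°.

50.6°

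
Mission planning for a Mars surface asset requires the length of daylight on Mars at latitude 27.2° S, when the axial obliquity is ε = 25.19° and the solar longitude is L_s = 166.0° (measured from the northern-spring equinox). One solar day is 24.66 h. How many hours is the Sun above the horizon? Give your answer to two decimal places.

Solar declination: sin δ = sin ε · sin L_s = sin 25.19° × sin 166.0° = 0.10297, so δ = +5.910°.
cos h₀ = −tan ϕ · tan δ = −tan(-27.2°) × tan(+5.910°) = 0.0532, so h₀ = 1.5176 rad = 86.95°.
Daylight = 2h₀/(2π) × 24.66 h = (1.5176/π) × 24.66 = 11.91 h.

11.91 h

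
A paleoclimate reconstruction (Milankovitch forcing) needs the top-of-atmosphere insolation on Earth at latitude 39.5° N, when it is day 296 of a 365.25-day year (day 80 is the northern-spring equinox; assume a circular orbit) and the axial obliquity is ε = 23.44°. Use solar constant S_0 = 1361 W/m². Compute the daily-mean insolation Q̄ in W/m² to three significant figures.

Q̄ ≈ 238 W/m²

Solar longitude: L_s = 360° × (296 − 80)/365.25 = 212.895°.
sin δ = sin 23.44° × sin 212.895° = -0.21604, so δ = -12.477°.
cos h₀ = −tan(+39.5°) tan(-12.477°) = 0.1824, h₀ = 1.3874 rad.
Bracket: h₀ sin ϕ sin δ + cos ϕ cos δ sin h₀ = 1.3874×0.63608×-0.21604 + 0.77162×0.97638×0.98322 = -0.190655 + 0.740752 = 0.550097.
Q̄ = (S_0/π) × [bracket] = (1361/π) × 0.550097 = 238.3 W/m².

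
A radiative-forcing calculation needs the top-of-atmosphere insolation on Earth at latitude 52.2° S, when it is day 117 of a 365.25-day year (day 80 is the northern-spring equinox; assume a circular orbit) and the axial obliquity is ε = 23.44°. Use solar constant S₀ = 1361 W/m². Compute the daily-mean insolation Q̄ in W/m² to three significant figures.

Q̄ ≈ 144 W/m²

Solar longitude: λ_s = 360° × (117 − 80)/365.25 = 36.468°.
sin δ = sin 23.44° × sin 36.468° = 0.23644, so δ = +13.676°.
cos H₀ = −tan(-52.2°) tan(+13.676°) = 0.3137, H₀ = 1.2517 rad.
Bracket: H₀ sin φ sin δ + cos φ cos δ sin H₀ = 1.2517×-0.79016×0.23644 + 0.61291×0.97165×0.94952 = -0.233849 + 0.565471 = 0.331622.
Q̄ = (S₀/π) × [bracket] = (1361/π) × 0.331622 = 143.7 W/m².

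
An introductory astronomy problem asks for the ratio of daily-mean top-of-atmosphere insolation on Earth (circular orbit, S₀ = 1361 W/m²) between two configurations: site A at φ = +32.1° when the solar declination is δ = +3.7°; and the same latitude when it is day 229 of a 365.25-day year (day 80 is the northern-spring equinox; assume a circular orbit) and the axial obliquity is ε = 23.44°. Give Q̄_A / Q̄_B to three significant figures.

Q̄_A / Q̄_B ≈ 0.885

— Configuration A (φ=+32.1°):
cos H₀ = −tan(+32.1°) tan(+3.700°) = -0.0406, H₀ = 1.6114 rad.
Bracket: H₀ sin φ sin δ + cos φ cos δ sin H₀ = 1.6114×0.53140×0.06453 + 0.84712×0.99792×0.99918 = 0.055257 + 0.844665 = 0.899922.
Q̄ = (S₀/π) × [bracket] = (1361/π) × 0.899922 = 389.86 W/m².
— Configuration B (φ=+32.1°):
Solar longitude: λ_s = 360° × (229 − 80)/365.25 = 146.858°.
sin δ = sin 23.44° × sin 146.858° = 0.21748, so δ = +12.561°.
cos H₀ = −tan(+32.1°) tan(+12.561°) = -0.1398, H₀ = 1.7110 rad.
Bracket: H₀ sin φ sin δ + cos φ cos δ sin H₀ = 1.7110×0.53140×0.21748 + 0.84712×0.97607×0.99018 = 0.197738 + 0.818729 = 1.016467.
Q̄ = (S₀/π) × [bracket] = (1361/π) × 1.016467 = 440.35 W/m².
Ratio Q̄_A / Q̄_B = 389.86 / 440.35 = 0.8853.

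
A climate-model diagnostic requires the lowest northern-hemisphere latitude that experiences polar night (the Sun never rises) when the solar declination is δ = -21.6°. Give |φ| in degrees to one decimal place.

|φ| = 68.4°

Polar night requires cos H₀ = −tan φ tan δ ≥ 1, i.e. tan φ tan δ ≤ −1.
The boundary is |tan φ| · |tan δ| = 1, so |φ| = 90° − |δ| = 90° − 21.6° = 68.4° in the northern hemisphere.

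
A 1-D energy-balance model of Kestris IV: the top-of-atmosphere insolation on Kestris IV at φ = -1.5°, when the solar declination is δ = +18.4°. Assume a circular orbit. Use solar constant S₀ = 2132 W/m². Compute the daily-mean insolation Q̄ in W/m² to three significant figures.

Q̄ ≈ 635 W/m²

cos H₀ = −tan(-1.5°) tan(+18.400°) = 0.0087, H₀ = 1.5621 rad.
Bracket: H₀ sin φ sin δ + cos φ cos δ sin H₀ = 1.5621×-0.02618×0.31565 + 0.99966×0.94888×0.99996 = -0.012909 + 0.948519 = 0.935610.
Q̄ = (S₀/π) × [bracket] = (2132/π) × 0.935610 = 634.9 W/m².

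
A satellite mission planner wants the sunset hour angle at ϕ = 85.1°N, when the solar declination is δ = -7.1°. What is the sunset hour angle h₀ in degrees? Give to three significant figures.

h₀ = 0.00°

cos h₀ = −tan ϕ · tan δ = 1.4529 ≥ 1, so the Sun never rises (polar night) and h₀ = 0.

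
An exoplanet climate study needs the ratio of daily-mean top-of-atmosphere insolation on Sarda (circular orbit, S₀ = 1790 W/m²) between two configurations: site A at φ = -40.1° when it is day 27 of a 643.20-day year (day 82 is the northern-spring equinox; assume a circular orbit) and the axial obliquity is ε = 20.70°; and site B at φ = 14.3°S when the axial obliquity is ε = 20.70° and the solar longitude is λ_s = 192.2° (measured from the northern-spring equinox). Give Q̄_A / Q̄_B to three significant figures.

— Configuration A (φ=-40.1°):
Solar longitude: λ_s = 360° × (27 − 82)/643.20 = -30.784°, i.e. -30.784° + 360° = 329.216°.
sin δ = sin 20.70° × sin 329.216° = -0.18091, so δ = -10.423°.
cos H₀ = −tan(-40.1°) tan(-10.423°) = -0.1549, H₀ = 1.7263 rad.
Bracket: H₀ sin φ sin δ + cos φ cos δ sin H₀ = 1.7263×-0.64412×-0.18091 + 0.76492×0.98350×0.98793 = 0.201162 + 0.743219 = 0.944381.
Q̄ = (S₀/π) × [bracket] = (1790/π) × 0.944381 = 538.08 W/m².
— Configuration B (φ=-14.3°):
Solar declination: sin δ = sin ε · sin λ_s = sin 20.70° × sin 192.2° = -0.07470, so δ = -4.284°.
cos H₀ = −tan(-14.3°) tan(-4.284°) = -0.0191, H₀ = 1.5899 rad.
Bracket: H₀ sin φ sin δ + cos φ cos δ sin H₀ = 1.5899×-0.24700×-0.07470 + 0.96902×0.99721×0.99982 = 0.029335 + 0.966142 = 0.995477.
Q̄ = (S₀/π) × [bracket] = (1790/π) × 0.995477 = 567.20 W/m².
Ratio Q̄_A / Q̄_B = 538.08 / 567.20 = 0.9487.

Q̄_A / Q̄_B ≈ 0.949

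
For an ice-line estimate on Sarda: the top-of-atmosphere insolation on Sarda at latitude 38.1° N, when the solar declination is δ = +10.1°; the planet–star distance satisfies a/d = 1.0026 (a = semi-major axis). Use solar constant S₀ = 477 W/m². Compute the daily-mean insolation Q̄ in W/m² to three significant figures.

cos H₀ = −tan(+38.1°) tan(+10.100°) = -0.1397, H₀ = 1.7109 rad.
Bracket: H₀ sin φ sin δ + cos φ cos δ sin H₀ = 1.7109×0.61704×0.17537 + 0.78694×0.98450×0.99020 = 0.185137 + 0.767150 = 0.952287.
Inverse-square distance factor (a/d)² = 1.0026² = 1.005207.
Q̄ = (S₀/π) × 1.005207 × [bracket] = (477/π) × 1.005207 × 0.952287 = 145.3 W/m².

Q̄ ≈ 145 W/m²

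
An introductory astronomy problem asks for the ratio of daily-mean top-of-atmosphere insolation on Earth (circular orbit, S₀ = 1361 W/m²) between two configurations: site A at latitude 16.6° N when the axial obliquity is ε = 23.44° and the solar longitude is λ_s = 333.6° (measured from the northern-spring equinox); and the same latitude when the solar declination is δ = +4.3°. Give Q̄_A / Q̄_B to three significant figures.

— Configuration A (φ=+16.6°):
Solar declination: sin δ = sin ε · sin λ_s = sin 23.44° × sin 333.6° = -0.17687, so δ = -10.188°.
cos H₀ = −tan(+16.6°) tan(-10.188°) = 0.0536, H₀ = 1.5172 rad.
Bracket: H₀ sin φ sin δ + cos φ cos δ sin H₀ = 1.5172×0.28569×-0.17687 + 0.95832×0.98423×0.99856 = -0.076664 + 0.941849 = 0.865185.
Q̄ = (S₀/π) × [bracket] = (1361/π) × 0.865185 = 374.82 W/m².
— Configuration B (φ=+16.6°):
cos H₀ = −tan(+16.6°) tan(+4.300°) = -0.0224, H₀ = 1.5932 rad.
Bracket: H₀ sin φ sin δ + cos φ cos δ sin H₀ = 1.5932×0.28569×0.07498 + 0.95832×0.99719×0.99975 = 0.034128 + 0.955388 = 0.989516.
Q̄ = (S₀/π) × [bracket] = (1361/π) × 0.989516 = 428.68 W/m².
Ratio Q̄_A / Q̄_B = 374.82 / 428.68 = 0.8744.

Q̄_A / Q̄_B ≈ 0.874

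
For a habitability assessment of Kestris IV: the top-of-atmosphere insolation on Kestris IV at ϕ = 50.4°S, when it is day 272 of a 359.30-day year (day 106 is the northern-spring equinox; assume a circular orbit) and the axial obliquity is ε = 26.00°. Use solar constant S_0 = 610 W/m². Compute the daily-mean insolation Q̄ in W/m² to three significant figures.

Solar longitude: L_s = 360° × (272 − 106)/359.30 = 166.323°.
sin δ = sin 26.00° × sin 166.323° = 0.10365, so δ = +5.949°.
cos h₀ = −tan(-50.4°) tan(+5.949°) = 0.1260, h₀ = 1.4445 rad.
Bracket: h₀ sin ϕ sin δ + cos ϕ cos δ sin h₀ = 1.4445×-0.77051×0.10365 + 0.63742×0.99461×0.99203 = -0.115363 + 0.628931 = 0.513568.
Q̄ = (S_0/π) × [bracket] = (610/π) × 0.513568 = 99.72 W/m².

Q̄ ≈ 99.7 W/m²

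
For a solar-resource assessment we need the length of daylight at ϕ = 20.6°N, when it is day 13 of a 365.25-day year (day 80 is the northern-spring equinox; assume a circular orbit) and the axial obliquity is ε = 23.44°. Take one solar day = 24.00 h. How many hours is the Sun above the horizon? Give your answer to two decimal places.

10.88 h

Solar longitude: L_s = 360° × (13 − 80)/365.25 = -66.037°, i.e. -66.037° + 360° = 293.963°.
sin δ = sin 23.44° × sin 293.963° = -0.36350, so δ = -21.315°.
cos h₀ = −tan ϕ · tan δ = −tan(+20.6°) × tan(-21.315°) = 0.1467, so h₀ = 1.4236 rad = 81.57°.
Daylight = 2h₀/(2π) × 24.00 h = (1.4236/π) × 24.00 = 10.88 h.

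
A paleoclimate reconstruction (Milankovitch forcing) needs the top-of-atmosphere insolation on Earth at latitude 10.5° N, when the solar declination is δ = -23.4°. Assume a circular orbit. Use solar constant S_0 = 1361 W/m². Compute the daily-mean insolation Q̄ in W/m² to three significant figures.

cos h₀ = −tan(+10.5°) tan(-23.400°) = 0.0802, h₀ = 1.4905 rad.
Bracket: h₀ sin ϕ sin δ + cos ϕ cos δ sin h₀ = 1.4905×0.18224×-0.39715 + 0.98325×0.91775×0.99678 = -0.107877 + 0.899472 = 0.791595.
Q̄ = (S_0/π) × [bracket] = (1361/π) × 0.791595 = 342.9 W/m².

Q̄ ≈ 343 W/m²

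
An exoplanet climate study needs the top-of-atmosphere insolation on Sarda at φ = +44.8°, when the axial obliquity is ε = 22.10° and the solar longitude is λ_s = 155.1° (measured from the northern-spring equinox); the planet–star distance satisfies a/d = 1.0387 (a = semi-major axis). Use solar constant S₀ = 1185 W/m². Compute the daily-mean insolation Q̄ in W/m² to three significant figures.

Q̄ ≈ 360 W/m²

Solar declination: sin δ = sin ε · sin λ_s = sin 22.10° × sin 155.1° = 0.15840, so δ = +9.114°.
cos H₀ = −tan(+44.8°) tan(+9.114°) = -0.1593, H₀ = 1.7308 rad.
Bracket: H₀ sin φ sin δ + cos φ cos δ sin H₀ = 1.7308×0.70463×0.15840 + 0.70957×0.98737×0.98723 = 0.193180 + 0.691661 = 0.884841.
Inverse-square distance factor (a/d)² = 1.0387² = 1.078898.
Q̄ = (S₀/π) × 1.078898 × [bracket] = (1185/π) × 1.078898 × 0.884841 = 360.1 W/m².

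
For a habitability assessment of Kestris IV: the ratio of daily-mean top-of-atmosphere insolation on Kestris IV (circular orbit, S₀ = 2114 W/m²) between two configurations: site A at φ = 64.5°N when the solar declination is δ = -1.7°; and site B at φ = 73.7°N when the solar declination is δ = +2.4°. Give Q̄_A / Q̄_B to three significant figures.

— Configuration A (φ=+64.5°):
cos H₀ = −tan(+64.5°) tan(-1.700°) = 0.0622, H₀ = 1.5085 rad.
Bracket: H₀ sin φ sin δ + cos φ cos δ sin H₀ = 1.5085×0.90259×-0.02967 + 0.43051×0.99956×0.99806 = -0.040397 + 0.429486 = 0.389089.
Q̄ = (S₀/π) × [bracket] = (2114/π) × 0.389089 = 261.82 W/m².
— Configuration B (φ=+73.7°):
cos H₀ = −tan(+73.7°) tan(+2.400°) = -0.1433, H₀ = 1.7146 rad.
Bracket: H₀ sin φ sin δ + cos φ cos δ sin H₀ = 1.7146×0.95981×0.04188 + 0.28067×0.99912×0.98968 = 0.068922 + 0.277529 = 0.346451.
Q̄ = (S₀/π) × [bracket] = (2114/π) × 0.346451 = 233.13 W/m².
Ratio Q̄_A / Q̄_B = 261.82 / 233.13 = 1.123.

Q̄_A / Q̄_B ≈ 1.12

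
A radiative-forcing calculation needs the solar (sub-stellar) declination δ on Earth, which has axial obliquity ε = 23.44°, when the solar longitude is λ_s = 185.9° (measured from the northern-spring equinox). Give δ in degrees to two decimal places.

δ = -2.34°

sin δ = sin ε · sin λ_s = sin 23.44° × sin 185.9° = -0.040890.
δ = arcsin(-0.040890) = -2.34°.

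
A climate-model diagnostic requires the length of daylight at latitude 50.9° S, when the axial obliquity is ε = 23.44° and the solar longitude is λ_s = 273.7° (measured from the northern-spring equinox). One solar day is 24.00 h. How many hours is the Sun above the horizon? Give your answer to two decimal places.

16.29 h

Solar declination: sin δ = sin ε · sin λ_s = sin 23.44° × sin 273.7° = -0.39696, so δ = -23.388°.
cos H₀ = −tan φ · tan δ = −tan(-50.9°) × tan(-23.388°) = -0.5322, so H₀ = 2.1320 rad = 122.15°.
Daylight = 2H₀/(2π) × 24.00 h = (2.1320/π) × 24.00 = 16.29 h.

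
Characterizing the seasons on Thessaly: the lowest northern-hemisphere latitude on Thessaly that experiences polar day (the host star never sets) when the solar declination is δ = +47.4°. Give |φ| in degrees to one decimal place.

Polar day requires cos H₀ = −tan φ tan δ ≤ −1, i.e. tan φ tan δ ≥ 1.
The boundary is |tan φ| · |tan δ| = 1, so |φ| = 90° − |δ| = 90° − 47.4° = 42.6° in the northern hemisphere.

|φ| = 42.6°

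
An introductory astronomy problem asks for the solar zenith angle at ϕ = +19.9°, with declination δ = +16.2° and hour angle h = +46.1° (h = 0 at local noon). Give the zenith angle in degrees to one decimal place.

θ_z = 43.9°

cos θ_z = sin ϕ sin δ + cos ϕ cos δ cos h = 0.094963 + 0.626109 = 0.721072.
θ_z = arccos(0.721072) = 43.9°.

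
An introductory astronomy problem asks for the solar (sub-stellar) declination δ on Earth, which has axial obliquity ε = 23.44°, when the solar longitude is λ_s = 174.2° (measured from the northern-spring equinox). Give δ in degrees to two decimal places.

δ = +2.30°

sin δ = sin ε · sin λ_s = sin 23.44° × sin 174.2° = 0.040199.
δ = arcsin(0.040199) = +2.30°.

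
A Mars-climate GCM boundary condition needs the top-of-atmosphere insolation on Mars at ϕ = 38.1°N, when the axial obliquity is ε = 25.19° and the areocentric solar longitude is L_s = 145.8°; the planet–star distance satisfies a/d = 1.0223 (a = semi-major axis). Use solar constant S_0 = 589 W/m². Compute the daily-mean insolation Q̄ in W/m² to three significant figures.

sin δ = sin 25.19° × sin 145.8° = 0.23923, so δ = +13.841°.
cos h₀ = −tan(+38.1°) tan(+13.841°) = -0.1932, h₀ = 1.7652 rad.
Bracket: h₀ sin ϕ sin δ + cos ϕ cos δ sin h₀ = 1.7652×0.61704×0.23923 + 0.78694×0.97096×0.98116 = 0.260569 + 0.749692 = 1.010261.
Inverse-square distance factor (a/d)² = 1.0223² = 1.045097.
Q̄ = (S_0/π) × 1.045097 × [bracket] = (589/π) × 1.045097 × 1.010261 = 198.0 W/m².

Q̄ ≈ 198 W/m²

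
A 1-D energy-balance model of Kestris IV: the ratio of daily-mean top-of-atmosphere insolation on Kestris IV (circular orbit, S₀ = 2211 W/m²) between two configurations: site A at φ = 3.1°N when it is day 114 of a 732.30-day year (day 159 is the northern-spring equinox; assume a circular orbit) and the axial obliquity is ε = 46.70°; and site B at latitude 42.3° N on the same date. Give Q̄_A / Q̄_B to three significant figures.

— Configuration A (φ=+3.1°):
Solar longitude: λ_s = 360° × (114 − 159)/732.30 = -22.122°, i.e. -22.122° + 360° = 337.878°.
sin δ = sin 46.70° × sin 337.878° = -0.27407, so δ = -15.906°.
cos H₀ = −tan(+3.1°) tan(-15.906°) = 0.0154, H₀ = 1.5554 rad.
Bracket: H₀ sin φ sin δ + cos φ cos δ sin H₀ = 1.5554×0.05408×-0.27407 + 0.99854×0.96171×0.99988 = -0.023054 + 0.960191 = 0.937137.
Q̄ = (S₀/π) × [bracket] = (2211/π) × 0.937137 = 659.54 W/m².
— Configuration B (φ=+42.3°):
cos H₀ = −tan(+42.3°) tan(-15.906°) = 0.2593, H₀ = 1.3085 rad.
Bracket: H₀ sin φ sin δ + cos φ cos δ sin H₀ = 1.3085×0.67301×-0.27407 + 0.73963×0.96171×0.96579 = -0.241355 + 0.686976 = 0.445621.
Q̄ = (S₀/π) × [bracket] = (2211/π) × 0.445621 = 313.62 W/m².
Ratio Q̄_A / Q̄_B = 659.54 / 313.62 = 2.103.

Q̄_A / Q̄_B ≈ 2.10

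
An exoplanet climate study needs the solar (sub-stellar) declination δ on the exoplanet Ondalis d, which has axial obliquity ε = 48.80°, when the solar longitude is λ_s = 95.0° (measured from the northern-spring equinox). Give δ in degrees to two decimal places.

sin δ = sin ε · sin λ_s = sin 48.80° × sin 95.0° = 0.749552.
δ = arcsin(0.749552) = +48.55°.

δ = +48.55°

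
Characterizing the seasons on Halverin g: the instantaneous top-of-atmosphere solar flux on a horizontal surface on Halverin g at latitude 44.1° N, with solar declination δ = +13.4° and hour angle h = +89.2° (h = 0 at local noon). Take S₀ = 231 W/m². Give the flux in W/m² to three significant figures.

39.5 W/m²

cos θ_z = sin φ sin δ + cos φ cos δ cos h = 0.161276 + 0.009754 = 0.171030.
Flux = S₀ · cos θ_z = 231 × 0.171030 = 39.51 W/m².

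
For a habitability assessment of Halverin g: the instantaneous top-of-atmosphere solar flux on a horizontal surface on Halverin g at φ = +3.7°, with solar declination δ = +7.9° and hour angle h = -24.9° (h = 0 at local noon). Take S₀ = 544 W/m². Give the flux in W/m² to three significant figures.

cos θ_z = sin φ sin δ + cos φ cos δ cos h = 0.008870 + 0.896563 = 0.905433.
Flux = S₀ · cos θ_z = 544 × 0.905433 = 492.6 W/m².

493 W/m²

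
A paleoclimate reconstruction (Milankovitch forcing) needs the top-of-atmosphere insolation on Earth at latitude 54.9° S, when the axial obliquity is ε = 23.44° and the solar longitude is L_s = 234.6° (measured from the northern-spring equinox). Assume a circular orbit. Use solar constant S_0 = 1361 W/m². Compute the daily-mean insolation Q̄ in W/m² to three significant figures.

Solar declination: sin δ = sin ε · sin L_s = sin 23.44° × sin 234.6° = -0.32425, so δ = -18.920°.
cos h₀ = −tan(-54.9°) tan(-18.920°) = -0.4877, h₀ = 2.0803 rad.
Bracket: h₀ sin ϕ sin δ + cos ϕ cos δ sin h₀ = 2.0803×-0.81815×-0.32425 + 0.57501×0.94597×0.87301 = 0.551873 + 0.474867 = 1.026740.
Q̄ = (S_0/π) × [bracket] = (1361/π) × 1.026740 = 444.8 W/m².

Q̄ ≈ 445 W/m²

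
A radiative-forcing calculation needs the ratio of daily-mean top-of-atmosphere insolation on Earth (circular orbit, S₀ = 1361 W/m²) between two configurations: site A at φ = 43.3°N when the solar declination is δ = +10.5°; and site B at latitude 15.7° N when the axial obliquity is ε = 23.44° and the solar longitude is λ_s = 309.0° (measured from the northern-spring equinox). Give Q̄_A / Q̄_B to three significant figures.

— Configuration A (φ=+43.3°):
cos H₀ = −tan(+43.3°) tan(+10.500°) = -0.1747, H₀ = 1.7464 rad.
Bracket: H₀ sin φ sin δ + cos φ cos δ sin H₀ = 1.7464×0.68582×0.18224 + 0.72777×0.98325×0.98463 = 0.218272 + 0.704581 = 0.922853.
Q̄ = (S₀/π) × [bracket] = (1361/π) × 0.922853 = 399.80 W/m².
— Configuration B (φ=+15.7°):
Solar declination: sin δ = sin ε · sin λ_s = sin 23.44° × sin 309.0° = -0.30914, so δ = -18.007°.
cos H₀ = −tan(+15.7°) tan(-18.007°) = 0.0914, H₀ = 1.4793 rad.
Bracket: H₀ sin φ sin δ + cos φ cos δ sin H₀ = 1.4793×0.27060×-0.30914 + 0.96269×0.95102×0.99582 = -0.123748 + 0.911710 = 0.787962.
Q̄ = (S₀/π) × [bracket] = (1361/π) × 0.787962 = 341.36 W/m².
Ratio Q̄_A / Q̄_B = 399.80 / 341.36 = 1.171.

Q̄_A / Q̄_B ≈ 1.17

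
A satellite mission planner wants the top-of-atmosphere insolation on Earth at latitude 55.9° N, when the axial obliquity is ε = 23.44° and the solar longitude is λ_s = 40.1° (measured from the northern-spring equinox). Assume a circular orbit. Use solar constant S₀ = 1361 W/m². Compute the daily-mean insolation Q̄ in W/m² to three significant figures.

Solar declination: sin δ = sin ε · sin λ_s = sin 23.44° × sin 40.1° = 0.25622, so δ = +14.846°.
cos H₀ = −tan(+55.9°) tan(+14.846°) = -0.3915, H₀ = 1.9731 rad.
Bracket: H₀ sin φ sin δ + cos φ cos δ sin H₀ = 1.9731×0.82806×0.25622 + 0.56064×0.96662×0.92017 = 0.418624 + 0.498664 = 0.917288.
Q̄ = (S₀/π) × [bracket] = (1361/π) × 0.917288 = 397.4 W/m².

Q̄ ≈ 397 W/m²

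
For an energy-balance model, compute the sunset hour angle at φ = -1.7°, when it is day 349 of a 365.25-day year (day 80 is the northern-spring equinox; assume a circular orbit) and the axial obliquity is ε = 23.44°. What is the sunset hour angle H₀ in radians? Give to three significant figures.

H₀ = 1.58 rad

Solar longitude: λ_s = 360° × (349 − 80)/365.25 = 265.133°.
sin δ = sin 23.44° × sin 265.133° = -0.39635, so δ = -23.350°.
cos H₀ = −tan φ · tan δ = −tan(-1.7°) × tan(-23.350°) = -0.0128, so H₀ = 1.5836 rad = 90.73°.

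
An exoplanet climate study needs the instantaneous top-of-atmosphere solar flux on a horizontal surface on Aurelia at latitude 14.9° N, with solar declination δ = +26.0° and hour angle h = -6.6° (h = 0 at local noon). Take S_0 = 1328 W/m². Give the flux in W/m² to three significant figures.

cos θ_z = sin ϕ sin δ + cos ϕ cos δ cos h = 0.112720 + 0.862817 = 0.975537.
Flux = S_0 · cos θ_z = 1328 × 0.975537 = 1296 W/m².

1.30e+03 W/m²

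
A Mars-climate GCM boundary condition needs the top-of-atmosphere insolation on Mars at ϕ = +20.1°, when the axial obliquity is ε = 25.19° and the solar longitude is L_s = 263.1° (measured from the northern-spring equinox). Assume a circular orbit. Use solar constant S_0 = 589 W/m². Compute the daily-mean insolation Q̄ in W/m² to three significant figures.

Q̄ ≈ 119 W/m²

Solar declination: sin δ = sin ε · sin L_s = sin 25.19° × sin 263.1° = -0.42254, so δ = -24.995°.
cos h₀ = −tan(+20.1°) tan(-24.995°) = 0.1706, h₀ = 1.3994 rad.
Bracket: h₀ sin ϕ sin δ + cos ϕ cos δ sin h₀ = 1.3994×0.34366×-0.42254 + 0.93909×0.90634×0.98534 = -0.203207 + 0.838657 = 0.635450.
Q̄ = (S_0/π) × [bracket] = (589/π) × 0.635450 = 119.1 W/m².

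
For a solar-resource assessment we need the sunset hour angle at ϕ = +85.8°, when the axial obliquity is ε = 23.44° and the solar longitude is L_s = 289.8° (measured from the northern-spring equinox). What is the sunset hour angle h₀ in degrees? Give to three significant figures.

h₀ = 0.00°

Solar declination: sin δ = sin ε · sin L_s = sin 23.44° × sin 289.8° = -0.37427, so δ = -21.979°.
cos h₀ = −tan ϕ · tan δ = 5.4961 ≥ 1, so the Sun never rises (polar night) and h₀ = 0.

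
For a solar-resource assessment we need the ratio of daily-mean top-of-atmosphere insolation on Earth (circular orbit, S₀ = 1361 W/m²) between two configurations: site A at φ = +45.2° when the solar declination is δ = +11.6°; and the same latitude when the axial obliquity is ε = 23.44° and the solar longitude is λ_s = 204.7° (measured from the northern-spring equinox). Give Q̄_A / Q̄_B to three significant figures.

— Configuration A (φ=+45.2°):
cos H₀ = −tan(+45.2°) tan(+11.600°) = -0.2067, H₀ = 1.7790 rad.
Bracket: H₀ sin φ sin δ + cos φ cos δ sin H₀ = 1.7790×0.70957×0.20108 + 0.70463×0.97958×0.97840 = 0.253828 + 0.675332 = 0.929160.
Q̄ = (S₀/π) × [bracket] = (1361/π) × 0.929160 = 402.53 W/m².
— Configuration B (φ=+45.2°):
Solar declination: sin δ = sin ε · sin λ_s = sin 23.44° × sin 204.7° = -0.16622, so δ = -9.568°.
cos H₀ = −tan(+45.2°) tan(-9.568°) = 0.1697, H₀ = 1.4002 rad.
Bracket: H₀ sin φ sin δ + cos φ cos δ sin H₀ = 1.4002×0.70957×-0.16622 + 0.70463×0.98609×0.98549 = -0.165146 + 0.684747 = 0.519601.
Q̄ = (S₀/π) × [bracket] = (1361/π) × 0.519601 = 225.10 W/m².
Ratio Q̄_A / Q̄_B = 402.53 / 225.10 = 1.788.

Q̄_A / Q̄_B ≈ 1.79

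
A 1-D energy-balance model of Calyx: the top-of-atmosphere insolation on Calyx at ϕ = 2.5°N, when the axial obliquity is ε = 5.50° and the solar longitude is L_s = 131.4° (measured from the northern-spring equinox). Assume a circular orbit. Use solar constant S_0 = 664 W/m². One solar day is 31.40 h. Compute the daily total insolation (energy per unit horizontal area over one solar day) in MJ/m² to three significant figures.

23.9 MJ/m²

Solar declination: sin δ = sin ε · sin L_s = sin 5.50° × sin 131.4° = 0.07189, so δ = +4.123°.
cos h₀ = −tan(+2.5°) tan(+4.123°) = -0.0031, h₀ = 1.5739 rad.
Bracket: h₀ sin ϕ sin δ + cos ϕ cos δ sin h₀ = 1.5739×0.04362×0.07189 + 0.99905×0.99741×1.00000 = 0.004936 + 0.996462 = 1.001398.
Q̄ = (S_0/π) × [bracket] = (664/π) × 1.001398 = 211.65 W/m².
Daily total = Q̄ × 31.40 h × 3600 s/h = 211.65 × 31.40 × 3600 / 10⁶ = 23.92 MJ/m².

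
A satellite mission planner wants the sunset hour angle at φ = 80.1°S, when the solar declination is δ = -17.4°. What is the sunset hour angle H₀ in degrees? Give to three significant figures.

H₀ = 180°

Sunrise equation: cos H₀ = −tan φ · tan δ = -1.7956 ≤ −1, so the Sun never sets (polar day) and H₀ = π.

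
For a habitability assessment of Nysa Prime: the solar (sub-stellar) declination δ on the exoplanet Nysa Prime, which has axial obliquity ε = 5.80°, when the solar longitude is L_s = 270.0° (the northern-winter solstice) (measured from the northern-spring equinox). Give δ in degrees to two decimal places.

sin δ = sin ε · sin L_s = sin 5.80° × sin 270.0° = -0.101056.
δ = arcsin(-0.101056) = -5.80°.

δ = -5.80°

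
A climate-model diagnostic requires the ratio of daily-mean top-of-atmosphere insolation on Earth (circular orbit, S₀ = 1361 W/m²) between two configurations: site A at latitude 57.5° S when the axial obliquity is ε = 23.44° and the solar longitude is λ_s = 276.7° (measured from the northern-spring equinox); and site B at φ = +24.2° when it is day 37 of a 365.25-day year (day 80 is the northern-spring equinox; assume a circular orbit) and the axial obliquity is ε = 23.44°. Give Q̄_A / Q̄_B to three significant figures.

Q̄_A / Q̄_B ≈ 1.59

— Configuration A (φ=-57.5°):
Solar declination: sin δ = sin ε · sin λ_s = sin 23.44° × sin 276.7° = -0.39507, so δ = -23.270°.
cos H₀ = −tan(-57.5°) tan(-23.270°) = -0.6751, H₀ = 2.3118 rad.
Bracket: H₀ sin φ sin δ + cos φ cos δ sin H₀ = 2.3118×-0.84339×-0.39507 + 0.53730×0.91865×0.73777 = 0.770287 + 0.364156 = 1.134443.
Q̄ = (S₀/π) × [bracket] = (1361/π) × 1.134443 = 491.46 W/m².
— Configuration B (φ=+24.2°):
Solar longitude: λ_s = 360° × (37 − 80)/365.25 = -42.382°, i.e. -42.382° + 360° = 317.618°.
sin δ = sin 23.44° × sin 317.618° = -0.26814, so δ = -15.553°.
cos H₀ = −tan(+24.2°) tan(-15.553°) = 0.1251, H₀ = 1.4454 rad.
Bracket: H₀ sin φ sin δ + cos φ cos δ sin H₀ = 1.4454×0.40992×-0.26814 + 0.91212×0.96338×0.99215 = -0.158873 + 0.871820 = 0.712947.
Q̄ = (S₀/π) × [bracket] = (1361/π) × 0.712947 = 308.86 W/m².
Ratio Q̄_A / Q̄_B = 491.46 / 308.86 = 1.591.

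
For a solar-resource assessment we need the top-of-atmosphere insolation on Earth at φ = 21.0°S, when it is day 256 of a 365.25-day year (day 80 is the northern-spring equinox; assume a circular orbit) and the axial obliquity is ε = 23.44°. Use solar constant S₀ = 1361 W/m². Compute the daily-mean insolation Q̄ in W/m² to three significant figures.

Solar longitude: λ_s = 360° × (256 − 80)/365.25 = 173.470°.
sin δ = sin 23.44° × sin 173.470° = 0.04524, so δ = +2.593°.
cos H₀ = −tan(-21.0°) tan(+2.593°) = 0.0174, H₀ = 1.5534 rad.
Bracket: H₀ sin φ sin δ + cos φ cos δ sin H₀ = 1.5534×-0.35837×0.04524 + 0.93358×0.99898×0.99985 = -0.025185 + 0.932488 = 0.907303.
Q̄ = (S₀/π) × [bracket] = (1361/π) × 0.907303 = 393.1 W/m².

Q̄ ≈ 393 W/m²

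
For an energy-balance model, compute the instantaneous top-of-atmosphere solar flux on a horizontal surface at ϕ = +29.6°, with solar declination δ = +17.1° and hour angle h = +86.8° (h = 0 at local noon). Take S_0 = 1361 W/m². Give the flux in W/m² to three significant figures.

cos θ_z = sin ϕ sin δ + cos ϕ cos δ cos h = 0.145239 + 0.046391 = 0.191630.
Flux = S_0 · cos θ_z = 1361 × 0.191630 = 260.8 W/m².

261 W/m²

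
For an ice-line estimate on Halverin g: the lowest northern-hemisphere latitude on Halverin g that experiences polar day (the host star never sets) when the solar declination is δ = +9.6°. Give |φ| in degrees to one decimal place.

|φ| = 80.4°

Polar day requires cos H₀ = −tan φ tan δ ≤ −1, i.e. tan φ tan δ ≥ 1.
The boundary is |tan φ| · |tan δ| = 1, so |φ| = 90° − |δ| = 90° − 9.6° = 80.4° in the northern hemisphere.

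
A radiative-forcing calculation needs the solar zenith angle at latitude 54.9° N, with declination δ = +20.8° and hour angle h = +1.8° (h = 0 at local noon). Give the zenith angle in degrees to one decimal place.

cos θ_z = sin φ sin δ + cos φ cos δ cos h = 0.290531 + 0.537264 = 0.827795.
θ_z = arccos(0.827795) = 34.1°.

θ_z = 34.1°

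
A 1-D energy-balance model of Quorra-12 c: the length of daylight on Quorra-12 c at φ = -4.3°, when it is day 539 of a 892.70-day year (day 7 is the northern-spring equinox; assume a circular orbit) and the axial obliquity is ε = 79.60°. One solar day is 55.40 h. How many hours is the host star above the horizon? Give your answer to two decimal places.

Solar longitude: λ_s = 360° × (539 − 7)/892.70 = 214.540°.
sin δ = sin 79.60° × sin 214.540° = -0.55767, so δ = -33.895°.
cos H₀ = −tan φ · tan δ = −tan(-4.3°) × tan(-33.895°) = -0.0505, so H₀ = 1.6213 rad = 92.90°.
Daylight = 2H₀/(2π) × 55.40 h = (1.6213/π) × 55.40 = 28.59 h.

28.59 h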